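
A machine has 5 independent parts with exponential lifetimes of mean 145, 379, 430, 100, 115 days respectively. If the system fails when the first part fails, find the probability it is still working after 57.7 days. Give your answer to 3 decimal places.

0.172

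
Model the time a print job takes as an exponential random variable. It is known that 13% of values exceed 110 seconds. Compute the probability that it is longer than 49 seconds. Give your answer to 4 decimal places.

e^(−λ·110) = 0.13 ⇒ λ = −ln(0.13)/110 = 0.0185475.
P(X > 49) = e^(−0.0185475·49) = e^(−0.90883) ≈ 0.4030.

0.4030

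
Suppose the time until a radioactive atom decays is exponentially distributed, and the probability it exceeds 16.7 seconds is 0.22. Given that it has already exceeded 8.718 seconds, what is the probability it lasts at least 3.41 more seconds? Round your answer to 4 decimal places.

From e^(−λ·16.7) = 0.22, λ = −ln(0.22)/16.7 = 0.0906663.
Memoryless: P(X > 8.718+3.41 | X > 8.718) = P(X > 3.41) = e^(−0.0906663·3.41) ≈ 0.7341.

0.7341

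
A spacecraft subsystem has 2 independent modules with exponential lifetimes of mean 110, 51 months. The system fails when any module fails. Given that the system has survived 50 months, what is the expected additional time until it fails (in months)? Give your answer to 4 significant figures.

34.84

First-failure rate Σλ = 1/110 + 1/51 = 0.0286988.
By memorylessness the expected residual is 1/Σλ = 34.8447 months, regardless of the 50 already elapsed.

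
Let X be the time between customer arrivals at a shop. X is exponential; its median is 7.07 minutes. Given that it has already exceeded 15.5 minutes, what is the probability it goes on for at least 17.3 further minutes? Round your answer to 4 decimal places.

For an exponential, median = ln(2)/λ, so λ = ln 2 / 7.07 = 0.0980406 per minute.
P(X > s+t | X > s) = e^(−λ(s+t))/e^(−λs) = e^(−λt), independent of s = 15.5.
P(X > 17.3) = e^(−1.6961) ≈ 0.1834.

0.1834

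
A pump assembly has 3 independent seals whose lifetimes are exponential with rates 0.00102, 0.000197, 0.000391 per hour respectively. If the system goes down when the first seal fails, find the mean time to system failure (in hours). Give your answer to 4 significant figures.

621.9

The time to first failure is exponential with rate Σλ = 0.00102 + 0.000197 + 0.000391 = 0.001608.
E[min] = 1/Σλ = 1/0.001608 = 621.891 hours.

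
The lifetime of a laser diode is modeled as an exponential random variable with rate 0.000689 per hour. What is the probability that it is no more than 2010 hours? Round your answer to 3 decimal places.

0.750

P(X ≤ 2010) = 1 − e^(−λ·2010) = 1 − e^(−1.3849) ≈ 0.750.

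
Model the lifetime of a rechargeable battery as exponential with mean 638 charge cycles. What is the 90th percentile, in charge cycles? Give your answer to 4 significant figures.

The rate is λ = 1/638 = 0.0015674 per charge cycle.
Set 1 − e^(−λt) = 0.9, so t = −ln(0.1)/λ = 2.3026/0.0015674 ≈ 1469.05 charge cycles.

1469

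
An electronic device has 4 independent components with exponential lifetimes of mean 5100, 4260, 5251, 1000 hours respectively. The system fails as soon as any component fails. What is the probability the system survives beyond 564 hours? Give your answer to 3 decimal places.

The first failure time is exponential with rate Σλ_i = 1/5100 + 1/4260 + 1/5251 + 1/1000 = 0.00162126 per hour.
P(min > 564) = e^(−0.00162126·564) = e^(−0.91439) ≈ 0.401.

0.401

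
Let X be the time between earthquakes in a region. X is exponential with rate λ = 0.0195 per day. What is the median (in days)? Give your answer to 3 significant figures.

35.5

Set 1 − e^(−λt) = 0.5, so t = −ln(0.5)/λ = 0.69315/0.0195 ≈ 35.546 days.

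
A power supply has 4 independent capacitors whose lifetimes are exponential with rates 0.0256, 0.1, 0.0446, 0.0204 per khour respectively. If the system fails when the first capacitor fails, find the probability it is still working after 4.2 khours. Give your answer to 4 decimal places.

0.4491

The time to first failure is exponential with rate Σλ = 0.0256 + 0.1 + 0.0446 + 0.0204 = 0.1906.
P(min > 4.2) = e^(−0.1906·4.2) = e^(−0.80052) ≈ 0.4491.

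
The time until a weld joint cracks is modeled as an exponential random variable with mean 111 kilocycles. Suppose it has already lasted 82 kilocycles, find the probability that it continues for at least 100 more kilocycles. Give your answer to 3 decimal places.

0.406

The rate is λ = 1/111 = 0.00900901 per kilocycle.
P(X > s+t | X > s) = e^(−λ(s+t))/e^(−λs) = e^(−λt), independent of s = 82.
P(X > 100) = e^(−0.9009) ≈ 0.406.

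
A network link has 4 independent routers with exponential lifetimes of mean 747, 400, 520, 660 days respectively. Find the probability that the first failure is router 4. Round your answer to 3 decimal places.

Rates: λ_i = 1/mean_i → 0.00133869, 0.0025, 0.00192308, 0.00151515; Σλ = 0.00727692.
P(router 4 first) = λ_4/Σλ = 0.00151515/0.00727692 ≈ 0.208.

0.208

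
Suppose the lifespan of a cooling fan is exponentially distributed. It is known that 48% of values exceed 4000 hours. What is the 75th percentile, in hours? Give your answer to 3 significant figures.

7560

e^(−λ·4000) = 0.48 ⇒ λ = −ln(0.48)/4000 = 0.000183492.
75th percentile: 1 − e^(−λt) = 0.75, t = −ln(0.25)/λ = 7555.05 hours.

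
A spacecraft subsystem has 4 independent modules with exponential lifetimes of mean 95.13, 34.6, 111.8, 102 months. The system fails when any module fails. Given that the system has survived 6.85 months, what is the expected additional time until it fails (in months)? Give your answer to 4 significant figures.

17.19

First-failure rate Σλ = 1/95.13 + 1/34.6 + 1/111.8 + 1/102 = 0.0581621.
By memorylessness the expected residual is 1/Σλ = 17.1933 months, regardless of the 6.85 already elapsed.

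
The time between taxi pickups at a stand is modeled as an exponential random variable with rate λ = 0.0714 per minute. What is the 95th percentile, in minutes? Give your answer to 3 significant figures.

Set 1 − e^(−λt) = 0.95, so t = −ln(0.05)/λ = 2.9957/0.0714 ≈ 41.957 minutes.

42.0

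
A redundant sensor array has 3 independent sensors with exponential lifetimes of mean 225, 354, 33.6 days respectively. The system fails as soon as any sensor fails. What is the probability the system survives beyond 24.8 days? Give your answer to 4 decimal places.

0.3992

The first failure time is exponential with rate Σλ_i = 1/225 + 1/354 + 1/33.6 = 0.0370312 per day.
P(min > 24.8) = e^(−0.0370312·24.8) = e^(−0.91837) ≈ 0.3992.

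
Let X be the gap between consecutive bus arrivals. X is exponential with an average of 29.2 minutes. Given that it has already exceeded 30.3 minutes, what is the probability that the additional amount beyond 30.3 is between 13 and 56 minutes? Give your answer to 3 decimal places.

0.494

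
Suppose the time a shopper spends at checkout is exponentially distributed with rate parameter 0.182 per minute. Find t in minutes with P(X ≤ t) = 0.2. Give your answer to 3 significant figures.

Set 1 − e^(−λt) = 0.2, so t = −ln(0.8)/λ = 0.22314/0.182 ≈ 1.22606 minutes.

1.23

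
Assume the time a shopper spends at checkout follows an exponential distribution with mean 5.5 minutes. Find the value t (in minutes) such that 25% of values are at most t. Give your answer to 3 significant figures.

The rate is λ = 1/5.5 = 0.181818 per minute.
Set 1 − e^(−λt) = 0.25, so t = −ln(0.75)/λ = 0.28768/0.181818 ≈ 1.58225 minutes.

1.58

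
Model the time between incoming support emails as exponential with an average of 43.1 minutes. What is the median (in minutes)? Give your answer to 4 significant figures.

29.87

The rate is λ = 1/43.1 = 0.0232019 per minute.
Set 1 − e^(−λt) = 0.5, so t = −ln(0.5)/λ = 0.69315/0.0232019 ≈ 29.8746 minutes.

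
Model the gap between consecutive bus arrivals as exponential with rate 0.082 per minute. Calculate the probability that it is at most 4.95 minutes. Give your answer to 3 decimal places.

P(X ≤ 4.95) = 1 − e^(−λ·4.95) = 1 − e^(−0.4059) ≈ 0.334.

0.334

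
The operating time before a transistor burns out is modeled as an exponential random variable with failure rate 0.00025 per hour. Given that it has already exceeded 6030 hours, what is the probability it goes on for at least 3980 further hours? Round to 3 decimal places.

0.370

The exponential is memoryless, so the remaining time is again Exp(λ): the condition X > 6030 is irrelevant.
P(X > 3980) = e^(−0.995) ≈ 0.370.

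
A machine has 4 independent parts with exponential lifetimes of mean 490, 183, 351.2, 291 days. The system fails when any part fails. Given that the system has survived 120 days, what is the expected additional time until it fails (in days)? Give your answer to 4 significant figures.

72.52

First-failure rate Σλ = 1/490 + 1/183 + 1/351.2 + 1/291 = 0.0137891.
By memorylessness the expected residual is 1/Σλ = 72.521 days, regardless of the 120 already elapsed.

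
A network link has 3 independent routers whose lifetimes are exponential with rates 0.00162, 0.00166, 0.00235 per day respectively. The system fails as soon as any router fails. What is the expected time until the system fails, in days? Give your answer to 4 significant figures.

The time to first failure is exponential with rate Σλ = 0.00162 + 0.00166 + 0.00235 = 0.00563.
E[min] = 1/Σλ = 1/0.00563 = 177.62 days.

177.6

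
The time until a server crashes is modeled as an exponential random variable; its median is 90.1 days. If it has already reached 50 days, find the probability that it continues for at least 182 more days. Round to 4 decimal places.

0.2466

For an exponential, median = ln(2)/λ, so λ = ln 2 / 90.1 = 0.00769309 per day.
By the memoryless property, P(X > 50+182 | X > 50) = P(X > 182).
P(X > 182) = e^(−1.4001) ≈ 0.2466.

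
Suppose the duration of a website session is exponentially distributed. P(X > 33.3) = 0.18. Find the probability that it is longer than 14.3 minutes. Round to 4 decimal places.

0.4788

e^(−λ·33.3) = 0.18 ⇒ λ = −ln(0.18)/33.3 = 0.0514954.
P(X > 14.3) = e^(−0.0514954·14.3) = e^(−0.73638) ≈ 0.4788.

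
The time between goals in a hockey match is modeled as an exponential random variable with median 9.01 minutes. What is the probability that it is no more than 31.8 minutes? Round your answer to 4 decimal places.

For an exponential, median = ln(2)/λ, so λ = ln 2 / 9.01 = 0.0769309 per minute.
P(X ≤ 31.8) = 1 − e^(−λ·31.8) = 1 − e^(−2.4464) ≈ 0.9134.

0.9134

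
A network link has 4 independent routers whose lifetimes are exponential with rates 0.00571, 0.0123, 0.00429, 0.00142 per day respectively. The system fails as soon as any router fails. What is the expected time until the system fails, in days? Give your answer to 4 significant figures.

The time to first failure is exponential with rate Σλ = 0.00571 + 0.0123 + 0.00429 + 0.00142 = 0.02372.
E[min] = 1/Σλ = 1/0.02372 = 42.1585 days.

42.16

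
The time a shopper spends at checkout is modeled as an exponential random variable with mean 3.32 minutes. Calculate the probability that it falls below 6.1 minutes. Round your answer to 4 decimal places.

0.8408

The rate is λ = 1/3.32 = 0.301205 per minute.
P(X ≤ 6.1) = 1 − e^(−λ·6.1) = 1 − e^(−1.8373) ≈ 0.8408.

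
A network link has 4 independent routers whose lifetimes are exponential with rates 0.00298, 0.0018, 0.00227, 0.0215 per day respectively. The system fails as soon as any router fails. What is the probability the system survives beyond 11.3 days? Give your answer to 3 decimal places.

0.724

The time to first failure is exponential with rate Σλ = 0.00298 + 0.0018 + 0.00227 + 0.0215 = 0.02855.
P(min > 11.3) = e^(−0.02855·11.3) = e^(−0.32261) ≈ 0.724.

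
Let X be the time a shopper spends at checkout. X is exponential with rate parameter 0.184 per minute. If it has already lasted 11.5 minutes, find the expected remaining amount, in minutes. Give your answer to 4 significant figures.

5.435

By memorylessness, the remaining amount past any threshold is again Exp(λ) with mean 1/λ = 5.43478 minutes.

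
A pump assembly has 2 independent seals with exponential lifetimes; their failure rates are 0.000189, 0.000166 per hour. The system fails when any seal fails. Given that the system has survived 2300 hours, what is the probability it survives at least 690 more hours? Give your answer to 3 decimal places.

0.783

Time to first failure ~ Exp(Σλ) with Σλ = 0.000355.
By memorylessness, P(T > 2300+690 | T > 2300) = P(T > 690) = e^(−0.000355·690) ≈ 0.783.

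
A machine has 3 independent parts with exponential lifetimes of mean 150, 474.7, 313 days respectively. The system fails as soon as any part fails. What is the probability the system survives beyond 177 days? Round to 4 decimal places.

The first failure time is exponential with rate Σλ_i = 1/150 + 1/474.7 + 1/313 = 0.0119681 per day.
P(min > 177) = e^(−0.0119681·177) = e^(−2.1184) ≈ 0.1202.

0.1202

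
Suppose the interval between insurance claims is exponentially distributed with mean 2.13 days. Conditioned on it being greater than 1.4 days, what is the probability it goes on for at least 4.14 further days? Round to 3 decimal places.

0.143

The rate is λ = 1/2.13 = 0.469484 per day.
P(X > s+t | X > s) = e^(−λ(s+t))/e^(−λs) = e^(−λt), independent of s = 1.4.
P(X > 4.14) = e^(−1.9437) ≈ 0.143.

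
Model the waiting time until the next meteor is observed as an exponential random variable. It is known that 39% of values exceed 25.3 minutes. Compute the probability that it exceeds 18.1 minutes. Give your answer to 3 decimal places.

0.510

e^(−λ·25.3) = 0.39 ⇒ λ = −ln(0.39)/25.3 = 0.0372177.
P(X > 18.1) = e^(−0.0372177·18.1) = e^(−0.67364) ≈ 0.510.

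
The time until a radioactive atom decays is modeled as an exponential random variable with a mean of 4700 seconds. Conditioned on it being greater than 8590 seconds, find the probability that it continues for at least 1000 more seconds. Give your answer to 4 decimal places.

The rate is λ = 1/4700 = 0.000212766 per second.
P(X > s+t | X > s) = e^(−λ(s+t))/e^(−λs) = e^(−λt), independent of s = 8590.
P(X > 1000) = e^(−0.21277) ≈ 0.8083.

0.8083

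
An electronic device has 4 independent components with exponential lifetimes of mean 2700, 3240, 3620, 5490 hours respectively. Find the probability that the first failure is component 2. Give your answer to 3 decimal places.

Rates: λ_i = 1/mean_i → 0.00037037, 0.000308642, 0.000276243, 0.000182149; Σλ = 0.0011374.
P(component 2 first) = λ_2/Σλ = 0.000308642/0.0011374 ≈ 0.271.

0.271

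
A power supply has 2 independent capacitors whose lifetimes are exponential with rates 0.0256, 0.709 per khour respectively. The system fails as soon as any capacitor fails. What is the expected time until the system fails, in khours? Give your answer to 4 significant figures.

The time to first failure is exponential with rate Σλ = 0.0256 + 0.709 = 0.7346.
E[min] = 1/Σλ = 1/0.7346 = 1.36129 khours.

1.361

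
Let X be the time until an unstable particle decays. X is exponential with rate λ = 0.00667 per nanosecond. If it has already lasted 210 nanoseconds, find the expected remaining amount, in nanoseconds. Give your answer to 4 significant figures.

By memorylessness, the remaining amount past any threshold is again Exp(λ) with mean 1/λ = 149.925 nanoseconds.

149.9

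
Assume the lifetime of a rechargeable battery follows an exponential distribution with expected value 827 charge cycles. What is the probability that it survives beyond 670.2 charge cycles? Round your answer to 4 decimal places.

The rate is λ = 1/827 = 0.00120919 per charge cycle.
P(X > 670.2) = e^(−λ·670.2) = e^(−0.8104) ≈ 0.4447.

0.4447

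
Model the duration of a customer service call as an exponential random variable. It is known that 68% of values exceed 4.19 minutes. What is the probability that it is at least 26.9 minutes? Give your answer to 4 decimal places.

0.0841

e^(−λ·4.19) = 0.68 ⇒ λ = −ln(0.68)/4.19 = 0.0920436.
P(X > 26.9) = e^(−0.0920436·26.9) = e^(−2.476) ≈ 0.0841.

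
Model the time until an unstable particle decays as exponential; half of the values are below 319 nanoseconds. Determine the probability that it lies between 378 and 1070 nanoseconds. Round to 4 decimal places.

0.3421

For an exponential, median = ln(2)/λ, so λ = ln 2 / 319 = 0.00217288 per nanosecond.
P(378 < X < 1070) = e^(−λ·378) − e^(−λ·1070) = 0.43984 − 0.09779 ≈ 0.3421.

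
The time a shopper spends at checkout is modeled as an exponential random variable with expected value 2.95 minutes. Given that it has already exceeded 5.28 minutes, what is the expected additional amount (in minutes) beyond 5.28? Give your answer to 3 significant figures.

2.95

The rate is λ = 1/2.95 = 0.338983 per minute.
By memorylessness, the remaining amount past any threshold is again Exp(λ) with mean 1/λ = 2.95 minutes.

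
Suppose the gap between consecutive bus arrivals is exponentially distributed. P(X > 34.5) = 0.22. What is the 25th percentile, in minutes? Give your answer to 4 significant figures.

6.555

e^(−λ·34.5) = 0.22 ⇒ λ = −ln(0.22)/34.5 = 0.0438878.
25th percentile: 1 − e^(−λt) = 0.25, t = −ln(0.75)/λ = 6.55495 minutes.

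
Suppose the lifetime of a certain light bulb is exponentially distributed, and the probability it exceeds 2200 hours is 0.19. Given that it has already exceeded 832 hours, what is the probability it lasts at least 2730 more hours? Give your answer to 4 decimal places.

From e^(−λ·2200) = 0.19, λ = −ln(0.19)/2200 = 0.000754878.
Memoryless: P(X > 832+2730 | X > 832) = P(X > 2730) = e^(−0.000754878·2730) ≈ 0.1273.

0.1273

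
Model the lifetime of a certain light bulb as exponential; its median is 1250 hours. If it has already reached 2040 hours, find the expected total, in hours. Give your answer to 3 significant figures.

3840

For an exponential, median = ln(2)/λ, so λ = ln 2 / 1250 = 0.000554518 per hour.
By memorylessness, E[X | X > 2040] = 2040 + 1/λ = 2040 + 1803.37 = 3843.37 hours.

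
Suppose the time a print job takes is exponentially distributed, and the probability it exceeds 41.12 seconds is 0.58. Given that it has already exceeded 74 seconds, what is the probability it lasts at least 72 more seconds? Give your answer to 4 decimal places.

0.3853

From e^(−λ·41.12) = 0.58, λ = −ln(0.58)/41.12 = 0.0132473.
Memoryless: P(X > 74+72 | X > 74) = P(X > 72) = e^(−0.0132473·72) ≈ 0.3853.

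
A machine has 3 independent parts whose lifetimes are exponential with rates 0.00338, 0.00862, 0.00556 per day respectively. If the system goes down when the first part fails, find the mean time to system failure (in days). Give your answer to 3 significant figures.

56.9

The time to first failure is exponential with rate Σλ = 0.00338 + 0.00862 + 0.00556 = 0.01756.
E[min] = 1/Σλ = 1/0.01756 = 56.9476 days.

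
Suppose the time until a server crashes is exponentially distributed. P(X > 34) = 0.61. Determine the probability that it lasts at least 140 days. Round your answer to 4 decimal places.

e^(−λ·34) = 0.61 ⇒ λ = −ln(0.61)/34 = 0.0145381.
P(X > 140) = e^(−0.0145381·140) = e^(−2.0353) ≈ 0.1306.

0.1306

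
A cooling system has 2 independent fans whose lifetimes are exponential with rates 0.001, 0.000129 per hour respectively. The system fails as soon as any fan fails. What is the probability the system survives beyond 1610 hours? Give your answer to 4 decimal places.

The time to first failure is exponential with rate Σλ = 0.001 + 0.000129 = 0.001129.
P(min > 1610) = e^(−0.001129·1610) = e^(−1.8177) ≈ 0.1624.

0.1624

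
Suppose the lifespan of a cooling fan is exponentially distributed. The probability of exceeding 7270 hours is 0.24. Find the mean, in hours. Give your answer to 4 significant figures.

5094

e^(−λ·7270) = 0.24 ⇒ λ = −ln(0.24)/7270 = 0.000196302.
Mean = 1/λ = 5094.19 hours.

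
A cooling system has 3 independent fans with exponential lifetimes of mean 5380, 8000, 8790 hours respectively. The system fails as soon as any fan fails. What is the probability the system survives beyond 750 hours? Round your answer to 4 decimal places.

0.7273

The first failure time is exponential with rate Σλ_i = 1/5380 + 1/8000 + 1/8790 = 0.000424639 per hour.
P(min > 750) = e^(−0.000424639·750) = e^(−0.31848) ≈ 0.7273.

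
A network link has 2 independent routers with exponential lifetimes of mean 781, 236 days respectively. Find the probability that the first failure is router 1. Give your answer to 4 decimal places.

Rates: λ_i = 1/mean_i → 0.00128041, 0.00423729; Σλ = 0.0055177.
P(router 1 first) = λ_1/Σλ = 0.00128041/0.0055177 ≈ 0.2321.

0.2321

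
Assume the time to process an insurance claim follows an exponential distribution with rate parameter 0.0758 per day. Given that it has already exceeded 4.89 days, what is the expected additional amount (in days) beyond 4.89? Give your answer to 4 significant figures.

By memorylessness, the remaining amount past any threshold is again Exp(λ) with mean 1/λ = 13.1926 days.

13.19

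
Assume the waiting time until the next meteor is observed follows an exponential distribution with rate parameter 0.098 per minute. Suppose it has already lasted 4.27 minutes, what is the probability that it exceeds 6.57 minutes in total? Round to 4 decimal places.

P(X > s+t | X > s) = e^(−λ(s+t))/e^(−λs) = e^(−λt), independent of s = 4.27.
P(X > 2.3) = e^(−0.2254) ≈ 0.7982.

0.7982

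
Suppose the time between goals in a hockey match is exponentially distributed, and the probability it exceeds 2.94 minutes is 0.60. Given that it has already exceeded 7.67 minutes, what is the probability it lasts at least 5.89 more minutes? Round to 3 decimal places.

0.359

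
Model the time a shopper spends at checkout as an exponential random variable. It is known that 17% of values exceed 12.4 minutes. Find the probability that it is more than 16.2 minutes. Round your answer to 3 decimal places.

0.099

e^(−λ·12.4) = 0.17 ⇒ λ = −ln(0.17)/12.4 = 0.1429.
P(X > 16.2) = e^(−0.1429·16.2) = e^(−2.315) ≈ 0.099.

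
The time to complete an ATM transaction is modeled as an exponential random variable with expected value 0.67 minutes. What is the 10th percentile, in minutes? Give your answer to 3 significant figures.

0.0706

The rate is λ = 1/0.67 = 1.49254 per minute.
Set 1 − e^(−λt) = 0.1, so t = −ln(0.9)/λ = 0.10536/1.49254 ≈ 0.0705915 minutes.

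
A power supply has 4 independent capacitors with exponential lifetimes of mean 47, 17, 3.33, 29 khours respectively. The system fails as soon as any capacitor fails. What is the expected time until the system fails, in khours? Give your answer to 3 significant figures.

2.41

The first failure time is exponential with rate Σλ_i = 1/47 + 1/17 + 1/3.33 + 1/29 = 0.414883 per khour.
E[min] = 1/Σλ = 1/0.414883 = 2.41032 khours.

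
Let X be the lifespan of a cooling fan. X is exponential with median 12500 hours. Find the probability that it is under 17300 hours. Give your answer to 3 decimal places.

0.617

For an exponential, median = ln(2)/λ, so λ = ln 2 / 12500 = 0.0000554518 per hour.
P(X ≤ 17300) = 1 − e^(−λ·17300) = 1 − e^(−0.95932) ≈ 0.617.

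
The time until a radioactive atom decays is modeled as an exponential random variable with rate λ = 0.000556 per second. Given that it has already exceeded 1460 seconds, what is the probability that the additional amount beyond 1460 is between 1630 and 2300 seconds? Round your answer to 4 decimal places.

0.1257

Memoryless: the residual past 1460 is again Exp(λ).
P(1630 < residual < 2300) = e^(−λ·1630) − e^(−λ·2300) = 0.40402 − 0.27837 ≈ 0.1257.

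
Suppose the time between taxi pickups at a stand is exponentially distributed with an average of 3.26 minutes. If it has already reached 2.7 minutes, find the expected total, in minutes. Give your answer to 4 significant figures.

5.960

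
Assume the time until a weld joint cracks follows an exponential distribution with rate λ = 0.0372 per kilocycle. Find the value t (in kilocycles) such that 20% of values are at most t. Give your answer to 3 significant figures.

Set 1 − e^(−λt) = 0.2, so t = −ln(0.8)/λ = 0.22314/0.0372 ≈ 5.99848 kilocycles.

6.00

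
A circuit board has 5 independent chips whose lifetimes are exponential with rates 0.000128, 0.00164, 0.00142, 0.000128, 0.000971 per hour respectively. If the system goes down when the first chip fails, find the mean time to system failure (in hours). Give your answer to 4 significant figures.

233.3

The time to first failure is exponential with rate Σλ = 0.000128 + 0.00164 + 0.00142 + 0.000128 + 0.000971 = 0.004287.
E[min] = 1/Σλ = 1/0.004287 = 233.263 hours.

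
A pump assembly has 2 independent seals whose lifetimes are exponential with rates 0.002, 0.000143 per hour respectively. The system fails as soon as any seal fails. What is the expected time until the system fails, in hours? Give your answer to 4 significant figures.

466.6

The time to first failure is exponential with rate Σλ = 0.002 + 0.000143 = 0.002143.
E[min] = 1/Σλ = 1/0.002143 = 466.636 hours.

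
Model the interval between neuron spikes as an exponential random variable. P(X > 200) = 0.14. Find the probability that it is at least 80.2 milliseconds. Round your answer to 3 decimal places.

e^(−λ·200) = 0.14 ⇒ λ = −ln(0.14)/200 = 0.00983056.
P(X > 80.2) = e^(−0.00983056·80.2) = e^(−0.78841) ≈ 0.455.

0.455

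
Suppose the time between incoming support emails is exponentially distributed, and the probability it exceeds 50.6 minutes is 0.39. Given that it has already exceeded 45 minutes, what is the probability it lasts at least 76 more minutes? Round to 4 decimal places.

From e^(−λ·50.6) = 0.39, λ = −ln(0.39)/50.6 = 0.0186089.
Memoryless: P(X > 45+76 | X > 45) = P(X > 76) = e^(−0.0186089·76) ≈ 0.2431.

0.2431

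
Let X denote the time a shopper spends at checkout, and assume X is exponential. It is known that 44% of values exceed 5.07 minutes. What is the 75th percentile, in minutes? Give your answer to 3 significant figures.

8.56

e^(−λ·5.07) = 0.44 ⇒ λ = −ln(0.44)/5.07 = 0.161929.
75th percentile: 1 − e^(−λt) = 0.75, t = −ln(0.25)/λ = 8.56112 minutes.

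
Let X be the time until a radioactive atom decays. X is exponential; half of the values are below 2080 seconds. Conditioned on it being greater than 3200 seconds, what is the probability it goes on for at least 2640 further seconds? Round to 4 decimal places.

0.4149

For an exponential, median = ln(2)/λ, so λ = ln 2 / 2080 = 0.000333244 per second.
P(X > s+t | X > s) = e^(−λ(s+t))/e^(−λs) = e^(−λt), independent of s = 3200.
P(X > 2640) = e^(−0.87976) ≈ 0.4149.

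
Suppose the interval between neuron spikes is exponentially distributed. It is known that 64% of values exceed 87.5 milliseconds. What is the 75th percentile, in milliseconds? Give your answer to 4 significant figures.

271.8

e^(−λ·87.5) = 0.64 ⇒ λ = −ln(0.64)/87.5 = 0.00510042.
75th percentile: 1 − e^(−λt) = 0.75, t = −ln(0.25)/λ = 271.8 milliseconds.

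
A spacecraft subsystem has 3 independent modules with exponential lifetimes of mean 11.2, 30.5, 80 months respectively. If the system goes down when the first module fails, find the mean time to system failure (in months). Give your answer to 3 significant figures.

7.43

The first failure time is exponential with rate Σλ_i = 1/11.2 + 1/30.5 + 1/80 = 0.134573 per month.
E[min] = 1/Σλ = 1/0.134573 = 7.43093 months.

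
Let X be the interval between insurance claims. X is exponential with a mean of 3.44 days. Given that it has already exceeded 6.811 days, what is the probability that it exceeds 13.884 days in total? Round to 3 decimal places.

0.128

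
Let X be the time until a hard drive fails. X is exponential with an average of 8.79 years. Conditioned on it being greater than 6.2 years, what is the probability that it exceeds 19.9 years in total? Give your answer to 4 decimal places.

0.2104

The rate is λ = 1/8.79 = 0.113766 per year.
By the memoryless property, P(X > 6.2+13.7 | X > 6.2) = P(X > 13.7).
P(X > 13.7) = e^(−1.5586) ≈ 0.2104.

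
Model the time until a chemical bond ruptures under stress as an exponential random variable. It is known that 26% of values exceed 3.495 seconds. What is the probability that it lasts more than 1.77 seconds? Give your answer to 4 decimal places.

e^(−λ·3.495) = 0.26 ⇒ λ = −ln(0.26)/3.495 = 0.385429.
P(X > 1.77) = e^(−0.385429·1.77) = e^(−0.68221) ≈ 0.5055.

0.5055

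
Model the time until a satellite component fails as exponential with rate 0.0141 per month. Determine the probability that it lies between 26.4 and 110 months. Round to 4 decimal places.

P(26.4 < X < 110) = e^(−λ·26.4) − e^(−λ·110) = 0.68919 − 0.21204 ≈ 0.4772.

0.4772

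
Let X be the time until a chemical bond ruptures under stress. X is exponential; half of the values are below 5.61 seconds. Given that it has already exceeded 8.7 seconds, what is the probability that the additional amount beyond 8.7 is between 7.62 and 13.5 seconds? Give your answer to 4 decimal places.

0.2014

For an exponential, median = ln(2)/λ, so λ = ln 2 / 5.61 = 0.123556 per second.
Memoryless: the residual past 8.7 is again Exp(λ).
P(7.62 < residual < 13.5) = e^(−λ·7.62) − e^(−λ·13.5) = 0.39004 − 0.18862 ≈ 0.2014.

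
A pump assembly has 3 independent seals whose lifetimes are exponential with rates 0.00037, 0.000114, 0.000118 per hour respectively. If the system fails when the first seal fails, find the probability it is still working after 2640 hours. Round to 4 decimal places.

0.2041

The time to first failure is exponential with rate Σλ = 0.00037 + 0.000114 + 0.000118 = 0.000602.
P(min > 2640) = e^(−0.000602·2640) = e^(−1.5893) ≈ 0.2041.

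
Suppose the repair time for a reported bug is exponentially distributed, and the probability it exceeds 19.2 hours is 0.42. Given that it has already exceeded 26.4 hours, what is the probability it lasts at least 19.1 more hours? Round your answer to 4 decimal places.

0.4219

From e^(−λ·19.2) = 0.42, λ = −ln(0.42)/19.2 = 0.0451823.
Memoryless: P(X > 26.4+19.1 | X > 26.4) = P(X > 19.1) = e^(−0.0451823·19.1) ≈ 0.4219.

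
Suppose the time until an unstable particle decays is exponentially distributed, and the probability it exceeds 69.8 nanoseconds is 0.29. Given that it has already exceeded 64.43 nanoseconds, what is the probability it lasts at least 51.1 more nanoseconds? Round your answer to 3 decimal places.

0.404

From e^(−λ·69.8) = 0.29, λ = −ln(0.29)/69.8 = 0.0177346.
Memoryless: P(X > 64.43+51.1 | X > 64.43) = P(X > 51.1) = e^(−0.0177346·51.1) ≈ 0.404.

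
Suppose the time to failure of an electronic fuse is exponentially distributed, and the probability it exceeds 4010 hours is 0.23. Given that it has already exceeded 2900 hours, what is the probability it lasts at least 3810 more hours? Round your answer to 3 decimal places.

From e^(−λ·4010) = 0.23, λ = −ln(0.23)/4010 = 0.000366503.
Memoryless: P(X > 2900+3810 | X > 2900) = P(X > 3810) = e^(−0.000366503·3810) ≈ 0.247.

0.247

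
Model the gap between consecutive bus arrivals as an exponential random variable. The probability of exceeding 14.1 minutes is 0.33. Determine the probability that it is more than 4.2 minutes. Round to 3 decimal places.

0.719

e^(−λ·14.1) = 0.33 ⇒ λ = −ln(0.33)/14.1 = 0.0786286.
P(X > 4.2) = e^(−0.0786286·4.2) = e^(−0.33024) ≈ 0.719.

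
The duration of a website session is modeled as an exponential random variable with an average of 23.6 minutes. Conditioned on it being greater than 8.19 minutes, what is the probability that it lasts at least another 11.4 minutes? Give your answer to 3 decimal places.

0.617

The rate is λ = 1/23.6 = 0.0423729 per minute.
P(X > s+t | X > s) = e^(−λ(s+t))/e^(−λs) = e^(−λt), independent of s = 8.19.
P(X > 11.4) = e^(−0.48305) ≈ 0.617.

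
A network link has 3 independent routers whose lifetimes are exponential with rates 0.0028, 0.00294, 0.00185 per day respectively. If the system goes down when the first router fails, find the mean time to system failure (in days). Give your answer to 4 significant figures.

131.8

The time to first failure is exponential with rate Σλ = 0.0028 + 0.00294 + 0.00185 = 0.00759.
E[min] = 1/Σλ = 1/0.00759 = 131.752 days.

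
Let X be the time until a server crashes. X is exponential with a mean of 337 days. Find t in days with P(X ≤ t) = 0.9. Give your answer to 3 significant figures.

The rate is λ = 1/337 = 0.00296736 per day.
Set 1 − e^(−λt) = 0.9, so t = −ln(0.1)/λ = 2.3026/0.00296736 ≈ 775.971 days.

776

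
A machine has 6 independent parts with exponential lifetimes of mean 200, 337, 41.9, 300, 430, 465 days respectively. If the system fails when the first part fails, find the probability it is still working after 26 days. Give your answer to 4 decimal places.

The first failure time is exponential with rate Σλ_i = 1/200 + 1/337 + 1/41.9 + 1/300 + 1/430 + 1/465 = 0.0396432 per day.
P(min > 26) = e^(−0.0396432·26) = e^(−1.0307) ≈ 0.3567.

0.3567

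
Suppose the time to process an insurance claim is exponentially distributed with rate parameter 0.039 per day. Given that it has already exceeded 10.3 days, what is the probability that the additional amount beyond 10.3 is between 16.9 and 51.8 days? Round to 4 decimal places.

Memoryless: the residual past 10.3 is again Exp(λ).
P(16.9 < residual < 51.8) = e^(−λ·16.9) − e^(−λ·51.8) = 0.51732 − 0.13263 ≈ 0.3847.

0.3847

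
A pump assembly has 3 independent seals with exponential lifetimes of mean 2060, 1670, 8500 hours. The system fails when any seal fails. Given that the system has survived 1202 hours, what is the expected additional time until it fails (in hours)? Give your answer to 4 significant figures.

First-failure rate Σλ = 1/2060 + 1/1670 + 1/8500 = 0.00120189.
By memorylessness the expected residual is 1/Σλ = 832.025 hours, regardless of the 1202 already elapsed.

832.0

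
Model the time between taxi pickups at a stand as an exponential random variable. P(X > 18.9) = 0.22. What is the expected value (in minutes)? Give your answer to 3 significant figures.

12.5

e^(−λ·18.9) = 0.22 ⇒ λ = −ln(0.22)/18.9 = 0.0801126.
Mean = 1/λ = 12.4824 minutes.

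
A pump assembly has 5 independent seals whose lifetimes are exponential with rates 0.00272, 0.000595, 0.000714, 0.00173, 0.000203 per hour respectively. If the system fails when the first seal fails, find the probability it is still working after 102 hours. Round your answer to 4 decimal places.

The time to first failure is exponential with rate Σλ = 0.00272 + 0.000595 + 0.000714 + 0.00173 + 0.000203 = 0.005962.
P(min > 102) = e^(−0.005962·102) = e^(−0.60812) ≈ 0.5444.

0.5444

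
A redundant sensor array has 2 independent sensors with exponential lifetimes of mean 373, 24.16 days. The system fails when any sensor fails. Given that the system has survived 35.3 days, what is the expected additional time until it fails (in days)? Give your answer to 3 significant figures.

22.7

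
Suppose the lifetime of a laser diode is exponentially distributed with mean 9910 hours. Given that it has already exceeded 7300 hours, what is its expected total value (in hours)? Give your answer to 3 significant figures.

The rate is λ = 1/9910 = 0.000100908 per hour.
By memorylessness, E[X | X > 7300] = 7300 + 1/λ = 7300 + 9910 = 17210 hours.

17200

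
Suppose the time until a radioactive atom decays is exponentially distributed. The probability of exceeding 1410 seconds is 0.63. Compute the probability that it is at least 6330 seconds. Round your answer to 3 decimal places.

e^(−λ·1410) = 0.63 ⇒ λ = −ln(0.63)/1410 = 0.000327685.
P(X > 6330) = e^(−0.000327685·6330) = e^(−2.0742) ≈ 0.126.

0.126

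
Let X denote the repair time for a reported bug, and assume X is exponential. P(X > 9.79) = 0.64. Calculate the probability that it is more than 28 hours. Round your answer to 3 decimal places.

e^(−λ·9.79) = 0.64 ⇒ λ = −ln(0.64)/9.79 = 0.045586.
P(X > 28) = e^(−0.045586·28) = e^(−1.2764) ≈ 0.279.

0.279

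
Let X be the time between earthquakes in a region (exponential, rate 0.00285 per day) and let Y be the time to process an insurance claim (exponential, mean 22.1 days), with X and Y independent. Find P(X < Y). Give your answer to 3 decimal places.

0.059

λ_1 = 0.00285, λ_2 = 1/22.1 = 0.0452489.
For independent exponentials, P(X < Y) = λ_1/(λ_1+λ_2) = 0.00285/0.0480989 ≈ 0.059.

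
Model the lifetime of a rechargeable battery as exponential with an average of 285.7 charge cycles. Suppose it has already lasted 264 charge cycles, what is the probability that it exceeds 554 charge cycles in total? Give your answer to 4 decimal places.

The rate is λ = 1/285.7 = 0.00350018 per charge cycle.
By the memoryless property, P(X > 264+290 | X > 264) = P(X > 290).
P(X > 290) = e^(−1.0151) ≈ 0.3624.

0.3624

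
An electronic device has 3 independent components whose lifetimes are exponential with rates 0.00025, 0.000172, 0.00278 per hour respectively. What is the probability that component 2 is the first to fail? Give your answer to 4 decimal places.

0.0537

The time to first failure is exponential with rate Σλ = 0.00025 + 0.000172 + 0.00278 = 0.003202.
P(component 2 first) = λ_2/Σλ = 0.000172/0.003202 ≈ 0.0537.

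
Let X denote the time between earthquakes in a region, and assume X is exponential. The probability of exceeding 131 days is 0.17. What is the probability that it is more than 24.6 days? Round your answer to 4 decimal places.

0.7170

e^(−λ·131) = 0.17 ⇒ λ = −ln(0.17)/131 = 0.0135264.
P(X > 24.6) = e^(−0.0135264·24.6) = e^(−0.33275) ≈ 0.7170.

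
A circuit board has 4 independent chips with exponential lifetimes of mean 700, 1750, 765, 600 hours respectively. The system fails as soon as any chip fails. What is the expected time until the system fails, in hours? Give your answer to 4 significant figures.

The first failure time is exponential with rate Σλ_i = 1/700 + 1/1750 + 1/765 + 1/600 = 0.00497386 per hour.
E[min] = 1/Σλ = 1/0.00497386 = 201.051 hours.

201.1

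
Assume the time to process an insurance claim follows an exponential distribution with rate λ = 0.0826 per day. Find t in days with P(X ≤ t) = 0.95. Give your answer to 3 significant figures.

36.3

Set 1 − e^(−λt) = 0.95, so t = −ln(0.05)/λ = 2.9957/0.0826 ≈ 36.2679 days.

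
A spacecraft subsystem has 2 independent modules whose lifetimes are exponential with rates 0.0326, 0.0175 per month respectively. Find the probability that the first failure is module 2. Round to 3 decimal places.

0.349

The time to first failure is exponential with rate Σλ = 0.0326 + 0.0175 = 0.0501.
P(module 2 first) = λ_2/Σλ = 0.0175/0.0501 ≈ 0.349.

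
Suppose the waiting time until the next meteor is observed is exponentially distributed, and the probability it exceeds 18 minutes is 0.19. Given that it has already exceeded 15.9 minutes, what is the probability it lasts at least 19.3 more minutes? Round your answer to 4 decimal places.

0.1685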